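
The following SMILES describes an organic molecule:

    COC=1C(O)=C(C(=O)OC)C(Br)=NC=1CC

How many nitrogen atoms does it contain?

1

Scan the SMILES for N atoms (remember two-letter symbols like Cl and Br are single atoms).
Nitrogen count: 1.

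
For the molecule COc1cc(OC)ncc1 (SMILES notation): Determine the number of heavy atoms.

Every atom symbol written in the SMILES (organic subset) is one heavy atom; implicit H are not written.
Heavy atoms by element → C:7, N:1, O:2.
Total: 10.

10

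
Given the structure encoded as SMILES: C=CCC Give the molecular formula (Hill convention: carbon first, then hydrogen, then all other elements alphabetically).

Walk through each heavy atom and fill implicit hydrogens from standard valence (C 4, N 3, O 2, S 2, halogen 1):
  atom 1: C, bond orders sum to 2 (valence 4) → 2 H
  atom 2: C, bond orders sum to 3 (valence 4) → 1 H
  atom 3: C, bond orders sum to 2 (valence 4) → 2 H
  atom 4: C, bond orders sum to 1 (valence 4) → 3 H
Totals → C:4, H:8.

C4H8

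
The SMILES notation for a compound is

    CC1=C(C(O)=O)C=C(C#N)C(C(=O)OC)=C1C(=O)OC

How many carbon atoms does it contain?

13

Count every carbon token in the SMILES (each C, including those in ring-closure positions and inside branches).
Carbon count: 13.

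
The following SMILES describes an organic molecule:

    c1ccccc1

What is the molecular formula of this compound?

C6H6

Walk through each heavy atom and fill implicit hydrogens from standard valence (C 4, N 3, O 2, S 2, halogen 1); for lowercase aromatic atoms, an aromatic c carries 1 H when it has two neighbours and 0 H with three, and aromatic n carries 0 H:
  atom 1: aromatic c, 2 neighbours → 1 H
  atom 2: aromatic c, 2 neighbours → 1 H
  atom 3: aromatic c, 2 neighbours → 1 H
  atom 4: aromatic c, 2 neighbours → 1 H
  atom 5: aromatic c, 2 neighbours → 1 H
  atom 6: aromatic c, 2 neighbours → 1 H
Totals → C:6, H:6.
In Hill order: C6H6.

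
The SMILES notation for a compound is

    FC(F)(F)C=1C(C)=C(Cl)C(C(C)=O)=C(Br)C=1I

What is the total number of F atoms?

3

Scan the SMILES for F atoms (remember two-letter symbols like Cl and Br are single atoms).
Fluorine count: 3.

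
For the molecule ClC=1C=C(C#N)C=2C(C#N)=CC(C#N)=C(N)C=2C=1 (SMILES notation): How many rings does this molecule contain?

2

In SMILES, each pair of matching ring-closure digits denotes one ring-closing bond; the number of such bonds equals the number of independent rings.
Ring-closure bonds here: 2.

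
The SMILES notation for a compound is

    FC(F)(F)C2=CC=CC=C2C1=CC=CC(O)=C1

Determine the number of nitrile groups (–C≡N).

Scan the SMILES for the nitrile motif — none present.
Groups that are present: 1 hydroxyl.

0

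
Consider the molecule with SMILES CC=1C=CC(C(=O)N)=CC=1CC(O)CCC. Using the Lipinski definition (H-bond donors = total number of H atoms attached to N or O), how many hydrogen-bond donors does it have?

3

Donors: find every N or O and count the H atoms it carries.
  atom 7 (O): bond orders sum to 2 → 0 H
  atom 8 (N): bond orders sum to 1 → 2 H
  atom 13 (O): bond orders sum to 1 → 1 H
Lipinski HBD = 3.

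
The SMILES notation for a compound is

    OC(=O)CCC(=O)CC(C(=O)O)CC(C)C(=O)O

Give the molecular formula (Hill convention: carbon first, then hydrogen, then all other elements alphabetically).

C11H16O7

Walk through each heavy atom and fill implicit hydrogens from standard valence (C 4, N 3, O 2, S 2, halogen 1):
  atom 1: O, bond orders sum to 1 (valence 2) → 1 H
  atom 2: C, bond orders sum to 4 (valence 4) → 0 H
  atom 3: O, bond orders sum to 2 (valence 2) → 0 H
  atom 4: C, bond orders sum to 2 (valence 4) → 2 H
  atom 5: C, bond orders sum to 2 (valence 4) → 2 H
  atom 6: C, bond orders sum to 4 (valence 4) → 0 H
  atom 7: O, bond orders sum to 2 (valence 2) → 0 H
  atom 8: C, bond orders sum to 2 (valence 4) → 2 H
  atom 9: C, bond orders sum to 3 (valence 4) → 1 H
  atom 10: C, bond orders sum to 4 (valence 4) → 0 H
  atom 11: O, bond orders sum to 2 (valence 2) → 0 H
  atom 12: O, bond orders sum to 1 (valence 2) → 1 H
  atom 13: C, bond orders sum to 2 (valence 4) → 2 H
  atom 14: C, bond orders sum to 3 (valence 4) → 1 H
  atom 15: C, bond orders sum to 1 (valence 4) → 3 H
  atom 16: C, bond orders sum to 4 (valence 4) → 0 H
  atom 17: O, bond orders sum to 2 (valence 2) → 0 H
  atom 18: O, bond orders sum to 1 (valence 2) → 1 H
Totals → C:11, H:16, O:7.
In Hill order: C11H16O7.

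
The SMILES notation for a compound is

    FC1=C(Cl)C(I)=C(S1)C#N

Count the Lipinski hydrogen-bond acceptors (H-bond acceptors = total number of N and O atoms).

1

N atoms: 1; O atoms: 0.
Lipinski HBA = 1 + 0 = 1.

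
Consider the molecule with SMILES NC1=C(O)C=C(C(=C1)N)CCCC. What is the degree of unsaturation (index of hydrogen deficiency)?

Degree of unsaturation = (number of rings) + (number of π bonds).
Ring closures in the SMILES: 1.
π bonds: 3 double bonds (each 1 DoU) → 3 DoU from unsaturation.
Total DoU = 1 + 3 = 4.

4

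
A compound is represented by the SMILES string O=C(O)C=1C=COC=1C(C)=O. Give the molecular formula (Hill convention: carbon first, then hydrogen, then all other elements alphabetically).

Walk through each heavy atom and fill implicit hydrogens from standard valence (C 4, N 3, O 2, S 2, halogen 1):
  atom 1: O, bond orders sum to 2 (valence 2) → 0 H
  atom 2: C, bond orders sum to 4 (valence 4) → 0 H
  atom 3: O, bond orders sum to 1 (valence 2) → 1 H
  atom 4: C, bond orders sum to 4 (valence 4) → 0 H
  atom 5: C, bond orders sum to 3 (valence 4) → 1 H
  atom 6: C, bond orders sum to 3 (valence 4) → 1 H
  atom 7: O, bond orders sum to 2 (valence 2) → 0 H
  atom 8: C, bond orders sum to 4 (valence 4) → 0 H
  atom 9: C, bond orders sum to 4 (valence 4) → 0 H
  atom 10: C, bond orders sum to 1 (valence 4) → 3 H
  atom 11: O, bond orders sum to 2 (valence 2) → 0 H
Totals → C:7, H:6, O:4.
In Hill order: C7H6O4.

C7H6O4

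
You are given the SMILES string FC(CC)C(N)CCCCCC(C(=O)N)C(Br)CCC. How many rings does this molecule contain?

In SMILES, each pair of matching ring-closure digits denotes one ring-closing bond; the number of such bonds equals the number of independent rings.
Ring-closure bonds here: 0.

0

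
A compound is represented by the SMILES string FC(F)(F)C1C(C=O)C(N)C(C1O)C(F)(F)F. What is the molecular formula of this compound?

Walk through each heavy atom and fill implicit hydrogens from standard valence (C 4, N 3, O 2, S 2, halogen 1):
  atom 1: F (halogen, monovalent) → 0 H
  atom 2: C, bond orders sum to 4 (valence 4) → 0 H
  atom 3: F (halogen, monovalent) → 0 H
  atom 4: F (halogen, monovalent) → 0 H
  atom 5: C, bond orders sum to 3 (valence 4) → 1 H
  atom 6: C, bond orders sum to 3 (valence 4) → 1 H
  atom 7: C, bond orders sum to 3 (valence 4) → 1 H
  atom 8: O, bond orders sum to 2 (valence 2) → 0 H
  atom 9: C, bond orders sum to 3 (valence 4) → 1 H
  atom 10: N, bond orders sum to 1 (valence 3) → 2 H
  atom 11: C, bond orders sum to 3 (valence 4) → 1 H
  atom 12: C, bond orders sum to 3 (valence 4) → 1 H
  atom 13: O, bond orders sum to 1 (valence 2) → 1 H
  atom 14: C, bond orders sum to 4 (valence 4) → 0 H
  atom 15: F (halogen, monovalent) → 0 H
  atom 16: F (halogen, monovalent) → 0 H
  atom 17: F (halogen, monovalent) → 0 H
Totals → C:8, H:9, F:6, N:1, O:2.

C8H9F6NO2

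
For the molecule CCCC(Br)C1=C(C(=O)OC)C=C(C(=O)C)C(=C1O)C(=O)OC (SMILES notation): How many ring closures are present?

In SMILES, each pair of matching ring-closure digits denotes one ring-closing bond; the number of such bonds equals the number of independent rings.
Ring-closure bonds here: 1.

1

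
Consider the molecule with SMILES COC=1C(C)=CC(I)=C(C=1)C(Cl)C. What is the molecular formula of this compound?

Walk through each heavy atom and fill implicit hydrogens from standard valence (C 4, N 3, O 2, S 2, halogen 1):
  atom 1: C, bond orders sum to 1 (valence 4) → 3 H
  atom 2: O, bond orders sum to 2 (valence 2) → 0 H
  atom 3: C, bond orders sum to 4 (valence 4) → 0 H
  atom 4: C, bond orders sum to 4 (valence 4) → 0 H
  atom 5: C, bond orders sum to 1 (valence 4) → 3 H
  atom 6: C, bond orders sum to 3 (valence 4) → 1 H
  atom 7: C, bond orders sum to 4 (valence 4) → 0 H
  atom 8: I (halogen, monovalent) → 0 H
  atom 9: C, bond orders sum to 4 (valence 4) → 0 H
  atom 10: C, bond orders sum to 3 (valence 4) → 1 H
  atom 11: C, bond orders sum to 3 (valence 4) → 1 H
  atom 12: Cl (halogen, monovalent) → 0 H
  atom 13: C, bond orders sum to 1 (valence 4) → 3 H
Totals → C:10, H:12, Cl:1, I:1, O:1.

C10H12ClIO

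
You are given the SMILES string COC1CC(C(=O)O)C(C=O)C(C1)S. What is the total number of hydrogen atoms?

14

Walk through each heavy atom and fill implicit hydrogens from standard valence (C 4, N 3, O 2, S 2, halogen 1):
  atom 1: C, bond orders sum to 1 (valence 4) → 3 H
  atom 2: O, bond orders sum to 2 (valence 2) → 0 H
  atom 3: C, bond orders sum to 3 (valence 4) → 1 H
  atom 4: C, bond orders sum to 2 (valence 4) → 2 H
  atom 5: C, bond orders sum to 3 (valence 4) → 1 H
  atom 6: C, bond orders sum to 4 (valence 4) → 0 H
  atom 7: O, bond orders sum to 2 (valence 2) → 0 H
  atom 8: O, bond orders sum to 1 (valence 2) → 1 H
  atom 9: C, bond orders sum to 3 (valence 4) → 1 H
  atom 10: C, bond orders sum to 3 (valence 4) → 1 H
  atom 11: O, bond orders sum to 2 (valence 2) → 0 H
  atom 12: C, bond orders sum to 3 (valence 4) → 1 H
  atom 13: C, bond orders sum to 2 (valence 4) → 2 H
  atom 14: S, bond orders sum to 1 (valence 2) → 1 H
Total hydrogens: 14.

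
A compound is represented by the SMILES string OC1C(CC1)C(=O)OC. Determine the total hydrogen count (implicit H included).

Walk through each heavy atom and fill implicit hydrogens from standard valence (C 4, N 3, O 2, S 2, halogen 1):
  atom 1: O, bond orders sum to 1 (valence 2) → 1 H
  atom 2: C, bond orders sum to 3 (valence 4) → 1 H
  atom 3: C, bond orders sum to 3 (valence 4) → 1 H
  atom 4: C, bond orders sum to 2 (valence 4) → 2 H
  atom 5: C, bond orders sum to 2 (valence 4) → 2 H
  atom 6: C, bond orders sum to 4 (valence 4) → 0 H
  atom 7: O, bond orders sum to 2 (valence 2) → 0 H
  atom 8: O, bond orders sum to 2 (valence 2) → 0 H
  atom 9: C, bond orders sum to 1 (valence 4) → 3 H
Total hydrogens: 10.

10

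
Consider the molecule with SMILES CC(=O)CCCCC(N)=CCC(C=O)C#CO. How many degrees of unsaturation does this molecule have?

5

Molecular formula: C13H19NO3.
DoU = (2C + 2 + N − H − X) / 2, where X is the halogen count and O/S are ignored.
    = (2·13 + 2 + 1 − 19 − 0) / 2 = 10 / 2 = 5.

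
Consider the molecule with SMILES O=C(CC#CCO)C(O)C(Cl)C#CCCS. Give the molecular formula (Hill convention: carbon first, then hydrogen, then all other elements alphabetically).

C11H13ClO3S

Walk through each heavy atom and fill implicit hydrogens from standard valence (C 4, N 3, O 2, S 2, halogen 1):
  atom 1: O, bond orders sum to 2 (valence 2) → 0 H
  atom 2: C, bond orders sum to 4 (valence 4) → 0 H
  atom 3: C, bond orders sum to 2 (valence 4) → 2 H
  atom 4: C, bond orders sum to 4 (valence 4) → 0 H
  atom 5: C, bond orders sum to 4 (valence 4) → 0 H
  atom 6: C, bond orders sum to 2 (valence 4) → 2 H
  atom 7: O, bond orders sum to 1 (valence 2) → 1 H
  atom 8: C, bond orders sum to 3 (valence 4) → 1 H
  atom 9: O, bond orders sum to 1 (valence 2) → 1 H
  atom 10: C, bond orders sum to 3 (valence 4) → 1 H
  atom 11: Cl (halogen, monovalent) → 0 H
  atom 12: C, bond orders sum to 4 (valence 4) → 0 H
  atom 13: C, bond orders sum to 4 (valence 4) → 0 H
  atom 14: C, bond orders sum to 2 (valence 4) → 2 H
  atom 15: C, bond orders sum to 2 (valence 4) → 2 H
  atom 16: S, bond orders sum to 1 (valence 2) → 1 H
Totals → C:11, H:13, Cl:1, O:3, S:1.
In Hill order: C11H13ClO3S.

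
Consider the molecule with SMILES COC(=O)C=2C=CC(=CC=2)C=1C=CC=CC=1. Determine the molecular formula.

C14H12O2

Walk through each heavy atom and fill implicit hydrogens from standard valence (C 4, N 3, O 2, S 2, halogen 1):
  atom 1: C, bond orders sum to 1 (valence 4) → 3 H
  atom 2: O, bond orders sum to 2 (valence 2) → 0 H
  atom 3: C, bond orders sum to 4 (valence 4) → 0 H
  atom 4: O, bond orders sum to 2 (valence 2) → 0 H
  atom 5: C, bond orders sum to 4 (valence 4) → 0 H
  atom 6: C, bond orders sum to 3 (valence 4) → 1 H
  atom 7: C, bond orders sum to 3 (valence 4) → 1 H
  atom 8: C, bond orders sum to 4 (valence 4) → 0 H
  atom 9: C, bond orders sum to 3 (valence 4) → 1 H
  atom 10: C, bond orders sum to 3 (valence 4) → 1 H
  atom 11: C, bond orders sum to 4 (valence 4) → 0 H
  atom 12: C, bond orders sum to 3 (valence 4) → 1 H
  atom 13: C, bond orders sum to 3 (valence 4) → 1 H
  atom 14: C, bond orders sum to 3 (valence 4) → 1 H
  atom 15: C, bond orders sum to 3 (valence 4) → 1 H
  atom 16: C, bond orders sum to 3 (valence 4) → 1 H
Totals → C:14, H:12, O:2.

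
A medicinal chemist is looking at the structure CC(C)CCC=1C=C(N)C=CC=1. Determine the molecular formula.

Walk through each heavy atom and fill implicit hydrogens from standard valence (C 4, N 3, O 2, S 2, halogen 1):
  atom 1: C, bond orders sum to 1 (valence 4) → 3 H
  atom 2: C, bond orders sum to 3 (valence 4) → 1 H
  atom 3: C, bond orders sum to 1 (valence 4) → 3 H
  atom 4: C, bond orders sum to 2 (valence 4) → 2 H
  atom 5: C, bond orders sum to 2 (valence 4) → 2 H
  atom 6: C, bond orders sum to 4 (valence 4) → 0 H
  atom 7: C, bond orders sum to 3 (valence 4) → 1 H
  atom 8: C, bond orders sum to 4 (valence 4) → 0 H
  atom 9: N, bond orders sum to 1 (valence 3) → 2 H
  atom 10: C, bond orders sum to 3 (valence 4) → 1 H
  atom 11: C, bond orders sum to 3 (valence 4) → 1 H
  atom 12: C, bond orders sum to 3 (valence 4) → 1 H
Totals → C:11, H:17, N:1.

C11H17N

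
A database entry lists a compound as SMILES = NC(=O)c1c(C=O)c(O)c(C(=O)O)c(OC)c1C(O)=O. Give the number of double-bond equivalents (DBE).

8

Molecular formula: C11H9NO8.
DoU = (2C + 2 + N − H − X) / 2, where X is the halogen count and O/S are ignored.
    = (2·11 + 2 + 1 − 9 − 0) / 2 = 16 / 2 = 8.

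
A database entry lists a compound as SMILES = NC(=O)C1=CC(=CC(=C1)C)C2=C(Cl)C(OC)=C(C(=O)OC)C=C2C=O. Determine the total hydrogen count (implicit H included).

16

Walk through each heavy atom and fill implicit hydrogens from standard valence (C 4, N 3, O 2, S 2, halogen 1):
  atom 1: N, bond orders sum to 1 (valence 3) → 2 H
  atom 2: C, bond orders sum to 4 (valence 4) → 0 H
  atom 3: O, bond orders sum to 2 (valence 2) → 0 H
  atom 4: C, bond orders sum to 4 (valence 4) → 0 H
  atom 5: C, bond orders sum to 3 (valence 4) → 1 H
  atom 6: C, bond orders sum to 4 (valence 4) → 0 H
  atom 7: C, bond orders sum to 3 (valence 4) → 1 H
  atom 8: C, bond orders sum to 4 (valence 4) → 0 H
  atom 9: C, bond orders sum to 3 (valence 4) → 1 H
  atom 10: C, bond orders sum to 1 (valence 4) → 3 H
  atom 11: C, bond orders sum to 4 (valence 4) → 0 H
  atom 12: C, bond orders sum to 4 (valence 4) → 0 H
  atom 13: Cl (halogen, monovalent) → 0 H
  atom 14: C, bond orders sum to 4 (valence 4) → 0 H
  atom 15: O, bond orders sum to 2 (valence 2) → 0 H
  atom 16: C, bond orders sum to 1 (valence 4) → 3 H
  atom 17: C, bond orders sum to 4 (valence 4) → 0 H
  atom 18: C, bond orders sum to 4 (valence 4) → 0 H
  atom 19: O, bond orders sum to 2 (valence 2) → 0 H
  atom 20: O, bond orders sum to 2 (valence 2) → 0 H
  atom 21: C, bond orders sum to 1 (valence 4) → 3 H
  atom 22: C, bond orders sum to 3 (valence 4) → 1 H
  atom 23: C, bond orders sum to 4 (valence 4) → 0 H
  atom 24: C, bond orders sum to 3 (valence 4) → 1 H
  atom 25: O, bond orders sum to 2 (valence 2) → 0 H
Total hydrogens: 16.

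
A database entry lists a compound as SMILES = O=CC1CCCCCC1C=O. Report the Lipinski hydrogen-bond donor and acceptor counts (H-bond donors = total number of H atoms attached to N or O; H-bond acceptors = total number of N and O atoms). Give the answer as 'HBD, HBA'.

0, 2

Donors: find every N or O and count the H atoms it carries.
  atom 1 (O): bond orders sum to 2 → 0 H
  atom 11 (O): bond orders sum to 2 → 0 H
Lipinski HBD = 0.
Acceptors: N atoms = 0, O atoms = 2 → HBA = 2.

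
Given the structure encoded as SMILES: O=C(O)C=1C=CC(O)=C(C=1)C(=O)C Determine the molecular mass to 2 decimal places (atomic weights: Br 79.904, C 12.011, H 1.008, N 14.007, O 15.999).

First, the molecular formula is C9H8O4 (counting implicit H from valence).
  C: 9 × 12.011 = 108.099
  H: 8 × 1.008 = 8.064
  O: 4 × 15.999 = 63.996
Sum: 9×12.011 + 8×1.008 + 4×15.999 = 180.159 → 180.16 g/mol.

180.16 g/mol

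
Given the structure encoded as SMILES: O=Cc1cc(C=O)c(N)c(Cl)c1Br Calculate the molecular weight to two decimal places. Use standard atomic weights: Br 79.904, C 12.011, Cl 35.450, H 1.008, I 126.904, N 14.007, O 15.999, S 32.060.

262.49 g/mol

First, the molecular formula is C8H5BrClNO2 (counting implicit H from valence).
  Br: 1 × 79.904 = 79.904
  C: 8 × 12.011 = 96.088
  Cl: 1 × 35.450 = 35.450
  H: 5 × 1.008 = 5.040
  N: 1 × 14.007 = 14.007
  O: 2 × 15.999 = 31.998
Sum: 1×79.904 + 8×12.011 + 1×35.450 + 5×1.008 + 1×14.007 + 2×15.999 = 262.487 → 262.49 g/mol.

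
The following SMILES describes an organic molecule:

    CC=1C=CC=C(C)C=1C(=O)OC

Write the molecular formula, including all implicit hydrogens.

Walk through each heavy atom and fill implicit hydrogens from standard valence (C 4, N 3, O 2, S 2, halogen 1):
  atom 1: C, bond orders sum to 1 (valence 4) → 3 H
  atom 2: C, bond orders sum to 4 (valence 4) → 0 H
  atom 3: C, bond orders sum to 3 (valence 4) → 1 H
  atom 4: C, bond orders sum to 3 (valence 4) → 1 H
  atom 5: C, bond orders sum to 3 (valence 4) → 1 H
  atom 6: C, bond orders sum to 4 (valence 4) → 0 H
  atom 7: C, bond orders sum to 1 (valence 4) → 3 H
  atom 8: C, bond orders sum to 4 (valence 4) → 0 H
  atom 9: C, bond orders sum to 4 (valence 4) → 0 H
  atom 10: O, bond orders sum to 2 (valence 2) → 0 H
  atom 11: O, bond orders sum to 2 (valence 2) → 0 H
  atom 12: C, bond orders sum to 1 (valence 4) → 3 H
Totals → C:10, H:12, O:2.

C10H12O2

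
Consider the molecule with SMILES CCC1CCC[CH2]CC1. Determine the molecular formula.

C9H18

Walk through each heavy atom and fill implicit hydrogens from standard valence (C 4, N 3, O 2, S 2, halogen 1):
  atom 1: C, bond orders sum to 1 (valence 4) → 3 H
  atom 2: C, bond orders sum to 2 (valence 4) → 2 H
  atom 3: C, bond orders sum to 3 (valence 4) → 1 H
  atom 4: C, bond orders sum to 2 (valence 4) → 2 H
  atom 5: C, bond orders sum to 2 (valence 4) → 2 H
  atom 6: C, bond orders sum to 2 (valence 4) → 2 H
  atom 7: C with explicit H count 2
  atom 8: C, bond orders sum to 2 (valence 4) → 2 H
  atom 9: C, bond orders sum to 2 (valence 4) → 2 H
Totals → C:9, H:18.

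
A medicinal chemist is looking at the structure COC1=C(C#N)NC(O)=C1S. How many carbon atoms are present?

Count every carbon token in the SMILES (each C, including those in ring-closure positions and inside branches).
Carbon count: 6.

6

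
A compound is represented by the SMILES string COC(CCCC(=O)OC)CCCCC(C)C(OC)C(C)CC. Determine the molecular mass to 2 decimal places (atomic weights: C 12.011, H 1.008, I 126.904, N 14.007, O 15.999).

First, the molecular formula is C19H38O4 (counting implicit H from valence).
  C: 19 × 12.011 = 228.209
  H: 38 × 1.008 = 38.304
  O: 4 × 15.999 = 63.996
Sum: 19×12.011 + 38×1.008 + 4×15.999 = 330.509 → 330.51 g/mol.

330.51 g/mol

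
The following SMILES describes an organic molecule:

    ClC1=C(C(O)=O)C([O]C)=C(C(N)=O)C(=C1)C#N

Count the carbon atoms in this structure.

Count every carbon token in the SMILES (each C, including those in ring-closure positions and inside branches).
Carbon count: 10.

10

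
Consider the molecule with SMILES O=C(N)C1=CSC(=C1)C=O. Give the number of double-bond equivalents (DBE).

5

Degree of unsaturation = (number of rings) + (number of π bonds).
Ring closures in the SMILES: 1.
π bonds: 4 double bonds (each 1 DoU) → 4 DoU from unsaturation.
Total DoU = 1 + 4 = 5.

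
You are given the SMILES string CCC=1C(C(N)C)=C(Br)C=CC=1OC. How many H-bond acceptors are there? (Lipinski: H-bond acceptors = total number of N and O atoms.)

N atoms: 1; O atoms: 1.
Lipinski HBA = 1 + 1 = 2.

2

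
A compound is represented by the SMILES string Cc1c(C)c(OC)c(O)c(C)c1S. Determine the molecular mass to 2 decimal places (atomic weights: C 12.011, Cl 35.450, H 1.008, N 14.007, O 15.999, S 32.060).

First, the molecular formula is C10H14O2S (counting implicit H from valence).
  C: 10 × 12.011 = 120.110
  H: 14 × 1.008 = 14.112
  O: 2 × 15.999 = 31.998
  S: 1 × 32.060 = 32.060
Sum: 10×12.011 + 14×1.008 + 2×15.999 + 1×32.060 = 198.280 → 198.28 g/mol.

198.28 g/mol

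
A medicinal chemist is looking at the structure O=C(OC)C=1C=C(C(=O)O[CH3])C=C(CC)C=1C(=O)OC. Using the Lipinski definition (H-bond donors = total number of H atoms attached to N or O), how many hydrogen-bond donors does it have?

0

Donors: find every N or O and count the H atoms it carries.
  atom 1 (O): bond orders sum to 2 → 0 H
  atom 3 (O): bond orders sum to 2 → 0 H
  atom 9 (O): bond orders sum to 2 → 0 H
  atom 10 (O): bond orders sum to 2 → 0 H
  atom 18 (O): bond orders sum to 2 → 0 H
  atom 19 (O): bond orders sum to 2 → 0 H
Lipinski HBD = 0.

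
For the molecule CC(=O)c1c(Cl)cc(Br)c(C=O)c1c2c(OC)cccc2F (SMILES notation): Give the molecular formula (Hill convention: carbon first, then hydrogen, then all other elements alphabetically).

C16H11BrClFO3

Walk through each heavy atom and fill implicit hydrogens from standard valence (C 4, N 3, O 2, S 2, halogen 1); for lowercase aromatic atoms, an aromatic c carries 1 H when it has two neighbours and 0 H with three, and aromatic n carries 0 H:
  atom 1: C, bond orders sum to 1 (valence 4) → 3 H
  atom 2: C, bond orders sum to 4 (valence 4) → 0 H
  atom 3: O, bond orders sum to 2 (valence 2) → 0 H
  atom 4: aromatic c, 3 neighbours → 0 H
  atom 5: aromatic c, 3 neighbours → 0 H
  atom 6: Cl (halogen, monovalent) → 0 H
  atom 7: aromatic c, 2 neighbours → 1 H
  atom 8: aromatic c, 3 neighbours → 0 H
  atom 9: Br (halogen, monovalent) → 0 H
  atom 10: aromatic c, 3 neighbours → 0 H
  atom 11: C, bond orders sum to 3 (valence 4) → 1 H
  atom 12: O, bond orders sum to 2 (valence 2) → 0 H
  atom 13: aromatic c, 3 neighbours → 0 H
  atom 14: aromatic c, 3 neighbours → 0 H
  atom 15: aromatic c, 3 neighbours → 0 H
  atom 16: O, bond orders sum to 2 (valence 2) → 0 H
  atom 17: C, bond orders sum to 1 (valence 4) → 3 H
  atom 18: aromatic c, 2 neighbours → 1 H
  atom 19: aromatic c, 2 neighbours → 1 H
  atom 20: aromatic c, 2 neighbours → 1 H
  atom 21: aromatic c, 3 neighbours → 0 H
  atom 22: F (halogen, monovalent) → 0 H
Totals → C:16, H:11, Br:1, Cl:1, F:1, O:3.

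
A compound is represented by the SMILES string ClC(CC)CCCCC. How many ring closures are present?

In SMILES, each pair of matching ring-closure digits denotes one ring-closing bond; the number of such bonds equals the number of independent rings.
Ring-closure bonds here: 0.

0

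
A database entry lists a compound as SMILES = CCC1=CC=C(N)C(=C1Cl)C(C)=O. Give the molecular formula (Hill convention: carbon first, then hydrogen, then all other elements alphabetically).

Walk through each heavy atom and fill implicit hydrogens from standard valence (C 4, N 3, O 2, S 2, halogen 1):
  atom 1: C, bond orders sum to 1 (valence 4) → 3 H
  atom 2: C, bond orders sum to 2 (valence 4) → 2 H
  atom 3: C, bond orders sum to 4 (valence 4) → 0 H
  atom 4: C, bond orders sum to 3 (valence 4) → 1 H
  atom 5: C, bond orders sum to 3 (valence 4) → 1 H
  atom 6: C, bond orders sum to 4 (valence 4) → 0 H
  atom 7: N, bond orders sum to 1 (valence 3) → 2 H
  atom 8: C, bond orders sum to 4 (valence 4) → 0 H
  atom 9: C, bond orders sum to 4 (valence 4) → 0 H
  atom 10: Cl (halogen, monovalent) → 0 H
  atom 11: C, bond orders sum to 4 (valence 4) → 0 H
  atom 12: C, bond orders sum to 1 (valence 4) → 3 H
  atom 13: O, bond orders sum to 2 (valence 2) → 0 H
Totals → C:10, H:12, Cl:1, N:1, O:1.
In Hill order: C10H12ClNO.

C10H12ClNO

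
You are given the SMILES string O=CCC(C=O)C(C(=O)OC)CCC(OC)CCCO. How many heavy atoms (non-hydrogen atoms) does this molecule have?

Every atom symbol written in the SMILES (organic subset) is one heavy atom; implicit H are not written.
Heavy atoms by element → C:14, O:6.
Total: 20.

20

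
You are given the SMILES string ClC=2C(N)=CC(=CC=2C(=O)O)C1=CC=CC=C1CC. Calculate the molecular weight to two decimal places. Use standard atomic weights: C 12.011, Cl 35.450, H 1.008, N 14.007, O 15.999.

First, the molecular formula is C15H14ClNO2 (counting implicit H from valence).
  C: 15 × 12.011 = 180.165
  Cl: 1 × 35.450 = 35.450
  H: 14 × 1.008 = 14.112
  N: 1 × 14.007 = 14.007
  O: 2 × 15.999 = 31.998
Sum: 15×12.011 + 1×35.450 + 14×1.008 + 1×14.007 + 2×15.999 = 275.732 → 275.73 g/mol.

275.73 g/mol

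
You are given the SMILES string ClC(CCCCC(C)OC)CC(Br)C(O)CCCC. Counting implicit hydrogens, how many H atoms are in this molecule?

30

Walk through each heavy atom and fill implicit hydrogens from standard valence (C 4, N 3, O 2, S 2, halogen 1):
  atom 1: Cl (halogen, monovalent) → 0 H
  atom 2: C, bond orders sum to 3 (valence 4) → 1 H
  atom 3: C, bond orders sum to 2 (valence 4) → 2 H
  atom 4: C, bond orders sum to 2 (valence 4) → 2 H
  atom 5: C, bond orders sum to 2 (valence 4) → 2 H
  atom 6: C, bond orders sum to 2 (valence 4) → 2 H
  atom 7: C, bond orders sum to 3 (valence 4) → 1 H
  atom 8: C, bond orders sum to 1 (valence 4) → 3 H
  atom 9: O, bond orders sum to 2 (valence 2) → 0 H
  atom 10: C, bond orders sum to 1 (valence 4) → 3 H
  atom 11: C, bond orders sum to 2 (valence 4) → 2 H
  atom 12: C, bond orders sum to 3 (valence 4) → 1 H
  atom 13: Br (halogen, monovalent) → 0 H
  atom 14: C, bond orders sum to 3 (valence 4) → 1 H
  atom 15: O, bond orders sum to 1 (valence 2) → 1 H
  atom 16: C, bond orders sum to 2 (valence 4) → 2 H
  atom 17: C, bond orders sum to 2 (valence 4) → 2 H
  atom 18: C, bond orders sum to 2 (valence 4) → 2 H
  atom 19: C, bond orders sum to 1 (valence 4) → 3 H
Total hydrogens: 30.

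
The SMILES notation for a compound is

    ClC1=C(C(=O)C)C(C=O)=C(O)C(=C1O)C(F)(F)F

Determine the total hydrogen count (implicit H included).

6

Walk through each heavy atom and fill implicit hydrogens from standard valence (C 4, N 3, O 2, S 2, halogen 1):
  atom 1: Cl (halogen, monovalent) → 0 H
  atom 2: C, bond orders sum to 4 (valence 4) → 0 H
  atom 3: C, bond orders sum to 4 (valence 4) → 0 H
  atom 4: C, bond orders sum to 4 (valence 4) → 0 H
  atom 5: O, bond orders sum to 2 (valence 2) → 0 H
  atom 6: C, bond orders sum to 1 (valence 4) → 3 H
  atom 7: C, bond orders sum to 4 (valence 4) → 0 H
  atom 8: C, bond orders sum to 3 (valence 4) → 1 H
  atom 9: O, bond orders sum to 2 (valence 2) → 0 H
  atom 10: C, bond orders sum to 4 (valence 4) → 0 H
  atom 11: O, bond orders sum to 1 (valence 2) → 1 H
  atom 12: C, bond orders sum to 4 (valence 4) → 0 H
  atom 13: C, bond orders sum to 4 (valence 4) → 0 H
  atom 14: O, bond orders sum to 1 (valence 2) → 1 H
  atom 15: C, bond orders sum to 4 (valence 4) → 0 H
  atom 16: F (halogen, monovalent) → 0 H
  atom 17: F (halogen, monovalent) → 0 H
  atom 18: F (halogen, monovalent) → 0 H
Total hydrogens: 6.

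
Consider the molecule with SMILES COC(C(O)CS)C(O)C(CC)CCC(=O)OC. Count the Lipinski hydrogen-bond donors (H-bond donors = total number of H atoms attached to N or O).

Donors: find every N or O and count the H atoms it carries.
  atom 2 (O): bond orders sum to 2 → 0 H
  atom 5 (O): bond orders sum to 1 → 1 H
  atom 9 (O): bond orders sum to 1 → 1 H
  atom 16 (O): bond orders sum to 2 → 0 H
  atom 17 (O): bond orders sum to 2 → 0 H
Lipinski HBD = 2.

2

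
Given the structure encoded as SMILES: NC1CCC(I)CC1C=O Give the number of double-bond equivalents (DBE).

Molecular formula: C7H12INO.
DoU = (2C + 2 + N − H − X) / 2, where X is the halogen count and O/S are ignored.
    = (2·7 + 2 + 1 − 12 − 1) / 2 = 4 / 2 = 2.

2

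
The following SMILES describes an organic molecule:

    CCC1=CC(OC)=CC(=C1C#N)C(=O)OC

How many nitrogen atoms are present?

Scan the SMILES for N atoms (remember two-letter symbols like Cl and Br are single atoms).
Nitrogen count: 1.

1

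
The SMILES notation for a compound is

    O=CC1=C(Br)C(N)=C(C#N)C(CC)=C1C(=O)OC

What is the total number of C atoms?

Count every carbon token in the SMILES (each C, including those in ring-closure positions and inside branches).
Carbon count: 12.

12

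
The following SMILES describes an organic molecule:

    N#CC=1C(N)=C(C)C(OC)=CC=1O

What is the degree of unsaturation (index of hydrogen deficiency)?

Degree of unsaturation = (number of rings) + (number of π bonds).
Ring closures in the SMILES: 1.
π bonds: 3 double bonds (each 1 DoU), 1 triple bond (each 2 DoU) → 5 DoU from unsaturation.
Total DoU = 1 + 5 = 6.

6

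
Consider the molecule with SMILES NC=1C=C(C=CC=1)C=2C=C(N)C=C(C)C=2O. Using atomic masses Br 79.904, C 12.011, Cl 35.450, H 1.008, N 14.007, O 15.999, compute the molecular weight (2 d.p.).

214.27 g/mol

First, the molecular formula is C13H14N2O (counting implicit H from valence).
  C: 13 × 12.011 = 156.143
  H: 14 × 1.008 = 14.112
  N: 2 × 14.007 = 28.014
  O: 1 × 15.999 = 15.999
Sum: 13×12.011 + 14×1.008 + 2×14.007 + 1×15.999 = 214.268 → 214.27 g/mol.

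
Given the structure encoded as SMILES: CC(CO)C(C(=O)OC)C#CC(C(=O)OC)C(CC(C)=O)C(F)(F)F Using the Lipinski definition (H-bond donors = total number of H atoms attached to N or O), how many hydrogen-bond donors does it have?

1

Donors: find every N or O and count the H atoms it carries.
  atom 4 (O): bond orders sum to 1 → 1 H
  atom 7 (O): bond orders sum to 2 → 0 H
  atom 8 (O): bond orders sum to 2 → 0 H
  atom 14 (O): bond orders sum to 2 → 0 H
  atom 15 (O): bond orders sum to 2 → 0 H
  atom 21 (O): bond orders sum to 2 → 0 H
Lipinski HBD = 1.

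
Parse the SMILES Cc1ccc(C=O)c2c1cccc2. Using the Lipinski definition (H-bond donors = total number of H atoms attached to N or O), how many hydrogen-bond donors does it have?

0

Donors: find every N or O and count the H atoms it carries.
  atom 7 (O): bond orders sum to 2 → 0 H
Lipinski HBD = 0.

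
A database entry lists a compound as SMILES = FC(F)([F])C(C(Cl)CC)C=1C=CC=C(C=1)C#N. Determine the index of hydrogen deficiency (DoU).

Degree of unsaturation = (number of rings) + (number of π bonds).
Ring closures in the SMILES: 1.
π bonds: 3 double bonds (each 1 DoU), 1 triple bond (each 2 DoU) → 5 DoU from unsaturation.
Total DoU = 1 + 5 = 6.

6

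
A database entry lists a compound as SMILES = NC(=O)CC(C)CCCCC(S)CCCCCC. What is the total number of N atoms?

1

Scan the SMILES for N atoms (remember two-letter symbols like Cl and Br are single atoms).
Nitrogen count: 1.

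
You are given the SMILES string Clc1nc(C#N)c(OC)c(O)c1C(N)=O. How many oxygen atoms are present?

3

Scan the SMILES for O atoms (remember two-letter symbols like Cl and Br are single atoms).
Oxygen count: 3.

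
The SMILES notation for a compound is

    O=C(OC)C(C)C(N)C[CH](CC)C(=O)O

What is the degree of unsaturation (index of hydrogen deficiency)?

2

Molecular formula: C10H19NO4.
DoU = (2C + 2 + N − H − X) / 2, where X is the halogen count and O/S are ignored.
    = (2·10 + 2 + 1 − 19 − 0) / 2 = 4 / 2 = 2.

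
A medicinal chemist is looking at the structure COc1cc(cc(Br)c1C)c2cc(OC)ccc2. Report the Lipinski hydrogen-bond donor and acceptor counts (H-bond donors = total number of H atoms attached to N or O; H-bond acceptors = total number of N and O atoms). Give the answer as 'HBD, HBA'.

Donors: find every N or O and count the H atoms it carries.
  atom 2 (O): bond orders sum to 2 → 0 H
  atom 14 (O): bond orders sum to 2 → 0 H
Lipinski HBD = 0.
Acceptors: N atoms = 0, O atoms = 2 → HBA = 2.

0, 2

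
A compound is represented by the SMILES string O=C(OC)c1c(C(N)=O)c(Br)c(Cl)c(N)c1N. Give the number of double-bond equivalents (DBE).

Molecular formula: C9H9BrClN3O3.
DoU = (2C + 2 + N − H − X) / 2, where X is the halogen count and O/S are ignored.
    = (2·9 + 2 + 3 − 9 − 2) / 2 = 12 / 2 = 6.

6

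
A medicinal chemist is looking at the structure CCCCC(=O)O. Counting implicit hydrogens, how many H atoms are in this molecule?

Walk through each heavy atom and fill implicit hydrogens from standard valence (C 4, N 3, O 2, S 2, halogen 1):
  atom 1: C, bond orders sum to 1 (valence 4) → 3 H
  atom 2: C, bond orders sum to 2 (valence 4) → 2 H
  atom 3: C, bond orders sum to 2 (valence 4) → 2 H
  atom 4: C, bond orders sum to 2 (valence 4) → 2 H
  atom 5: C, bond orders sum to 4 (valence 4) → 0 H
  atom 6: O, bond orders sum to 2 (valence 2) → 0 H
  atom 7: O, bond orders sum to 1 (valence 2) → 1 H
Total hydrogens: 10.

10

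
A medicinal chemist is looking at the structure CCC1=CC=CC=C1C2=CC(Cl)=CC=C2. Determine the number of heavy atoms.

Every atom symbol written in the SMILES (organic subset) is one heavy atom; implicit H are not written.
Heavy atoms by element → C:14, Cl:1.
Total: 15.

15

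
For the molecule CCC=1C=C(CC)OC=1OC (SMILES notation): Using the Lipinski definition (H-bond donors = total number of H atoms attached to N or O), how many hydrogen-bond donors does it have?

0

Donors: find every N or O and count the H atoms it carries.
  atom 8 (O): bond orders sum to 2 → 0 H
  atom 10 (O): bond orders sum to 2 → 0 H
Lipinski HBD = 0.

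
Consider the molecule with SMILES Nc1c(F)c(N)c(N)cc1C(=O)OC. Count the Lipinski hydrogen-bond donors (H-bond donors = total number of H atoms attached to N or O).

6

Donors: find every N or O and count the H atoms it carries.
  atom 1 (N): bond orders sum to 1 → 2 H
  atom 6 (N): bond orders sum to 1 → 2 H
  atom 8 (N): bond orders sum to 1 → 2 H
  atom 12 (O): bond orders sum to 2 → 0 H
  atom 13 (O): bond orders sum to 2 → 0 H
Lipinski HBD = 6.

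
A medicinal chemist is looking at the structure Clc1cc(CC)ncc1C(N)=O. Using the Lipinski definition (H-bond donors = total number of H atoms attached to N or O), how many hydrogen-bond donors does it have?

Donors: find every N or O and count the H atoms it carries.
  atom 7 (N): bond orders sum to 3 → 0 H
  atom 11 (N): bond orders sum to 1 → 2 H
  atom 12 (O): bond orders sum to 2 → 0 H
Lipinski HBD = 2.

2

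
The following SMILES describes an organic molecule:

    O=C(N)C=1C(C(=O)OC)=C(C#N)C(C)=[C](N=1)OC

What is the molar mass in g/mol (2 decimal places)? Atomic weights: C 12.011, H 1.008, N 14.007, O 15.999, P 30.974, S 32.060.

First, the molecular formula is C11H11N3O4 (counting implicit H from valence).
  C: 11 × 12.011 = 132.121
  H: 11 × 1.008 = 11.088
  N: 3 × 14.007 = 42.021
  O: 4 × 15.999 = 63.996
Sum: 11×12.011 + 11×1.008 + 3×14.007 + 4×15.999 = 249.226 → 249.23 g/mol.

249.23 g/mol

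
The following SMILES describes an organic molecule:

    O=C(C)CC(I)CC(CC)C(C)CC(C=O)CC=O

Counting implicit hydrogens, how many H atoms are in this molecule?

Walk through each heavy atom and fill implicit hydrogens from standard valence (C 4, N 3, O 2, S 2, halogen 1):
  atom 1: O, bond orders sum to 2 (valence 2) → 0 H
  atom 2: C, bond orders sum to 4 (valence 4) → 0 H
  atom 3: C, bond orders sum to 1 (valence 4) → 3 H
  atom 4: C, bond orders sum to 2 (valence 4) → 2 H
  atom 5: C, bond orders sum to 3 (valence 4) → 1 H
  atom 6: I (halogen, monovalent) → 0 H
  atom 7: C, bond orders sum to 2 (valence 4) → 2 H
  atom 8: C, bond orders sum to 3 (valence 4) → 1 H
  atom 9: C, bond orders sum to 2 (valence 4) → 2 H
  atom 10: C, bond orders sum to 1 (valence 4) → 3 H
  atom 11: C, bond orders sum to 3 (valence 4) → 1 H
  atom 12: C, bond orders sum to 1 (valence 4) → 3 H
  atom 13: C, bond orders sum to 2 (valence 4) → 2 H
  atom 14: C, bond orders sum to 3 (valence 4) → 1 H
  atom 15: C, bond orders sum to 3 (valence 4) → 1 H
  atom 16: O, bond orders sum to 2 (valence 2) → 0 H
  atom 17: C, bond orders sum to 2 (valence 4) → 2 H
  atom 18: C, bond orders sum to 3 (valence 4) → 1 H
  atom 19: O, bond orders sum to 2 (valence 2) → 0 H
Total hydrogens: 25.

25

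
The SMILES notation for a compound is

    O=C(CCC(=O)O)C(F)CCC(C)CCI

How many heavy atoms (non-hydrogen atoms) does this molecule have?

Every atom symbol written in the SMILES (organic subset) is one heavy atom; implicit H are not written.
Heavy atoms by element → C:11, F:1, I:1, O:3.
Total: 16.

16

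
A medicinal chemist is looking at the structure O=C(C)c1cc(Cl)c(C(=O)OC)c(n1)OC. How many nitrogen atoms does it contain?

1

Scan the SMILES for N atoms (remember two-letter symbols like Cl and Br are single atoms).
Nitrogen count: 1.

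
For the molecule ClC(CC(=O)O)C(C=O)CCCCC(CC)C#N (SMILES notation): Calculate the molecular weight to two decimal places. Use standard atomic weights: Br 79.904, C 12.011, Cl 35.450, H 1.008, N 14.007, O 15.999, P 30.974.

First, the molecular formula is C13H20ClNO3 (counting implicit H from valence).
  C: 13 × 12.011 = 156.143
  Cl: 1 × 35.450 = 35.450
  H: 20 × 1.008 = 20.160
  N: 1 × 14.007 = 14.007
  O: 3 × 15.999 = 47.997
Sum: 13×12.011 + 1×35.450 + 20×1.008 + 1×14.007 + 3×15.999 = 273.757 → 273.76 g/mol.

273.76 g/mol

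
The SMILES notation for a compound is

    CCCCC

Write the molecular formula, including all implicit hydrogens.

C5H12

Walk through each heavy atom and fill implicit hydrogens from standard valence (C 4, N 3, O 2, S 2, halogen 1):
  atom 1: C, bond orders sum to 1 (valence 4) → 3 H
  atom 2: C, bond orders sum to 2 (valence 4) → 2 H
  atom 3: C, bond orders sum to 2 (valence 4) → 2 H
  atom 4: C, bond orders sum to 2 (valence 4) → 2 H
  atom 5: C, bond orders sum to 1 (valence 4) → 3 H
Totals → C:5, H:12.
In Hill order: C5H12.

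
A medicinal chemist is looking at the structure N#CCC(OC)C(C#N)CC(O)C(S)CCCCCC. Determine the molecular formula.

Walk through each heavy atom and fill implicit hydrogens from standard valence (C 4, N 3, O 2, S 2, halogen 1):
  atom 1: N, bond orders sum to 3 (valence 3) → 0 H
  atom 2: C, bond orders sum to 4 (valence 4) → 0 H
  atom 3: C, bond orders sum to 2 (valence 4) → 2 H
  atom 4: C, bond orders sum to 3 (valence 4) → 1 H
  atom 5: O, bond orders sum to 2 (valence 2) → 0 H
  atom 6: C, bond orders sum to 1 (valence 4) → 3 H
  atom 7: C, bond orders sum to 3 (valence 4) → 1 H
  atom 8: C, bond orders sum to 4 (valence 4) → 0 H
  atom 9: N, bond orders sum to 3 (valence 3) → 0 H
  atom 10: C, bond orders sum to 2 (valence 4) → 2 H
  atom 11: C, bond orders sum to 3 (valence 4) → 1 H
  atom 12: O, bond orders sum to 1 (valence 2) → 1 H
  atom 13: C, bond orders sum to 3 (valence 4) → 1 H
  atom 14: S, bond orders sum to 1 (valence 2) → 1 H
  atom 15: C, bond orders sum to 2 (valence 4) → 2 H
  atom 16: C, bond orders sum to 2 (valence 4) → 2 H
  atom 17: C, bond orders sum to 2 (valence 4) → 2 H
  atom 18: C, bond orders sum to 2 (valence 4) → 2 H
  atom 19: C, bond orders sum to 2 (valence 4) → 2 H
  atom 20: C, bond orders sum to 1 (valence 4) → 3 H
Totals → C:15, H:26, N:2, O:2, S:1.
In Hill order: C15H26N2O2S.

C15H26N2O2S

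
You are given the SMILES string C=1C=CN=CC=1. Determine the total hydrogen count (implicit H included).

5

Walk through each heavy atom and fill implicit hydrogens from standard valence (C 4, N 3, O 2, S 2, halogen 1):
  atom 1: C, bond orders sum to 3 (valence 4) → 1 H
  atom 2: C, bond orders sum to 3 (valence 4) → 1 H
  atom 3: C, bond orders sum to 3 (valence 4) → 1 H
  atom 4: N, bond orders sum to 3 (valence 3) → 0 H
  atom 5: C, bond orders sum to 3 (valence 4) → 1 H
  atom 6: C, bond orders sum to 3 (valence 4) → 1 H
Total hydrogens: 5.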